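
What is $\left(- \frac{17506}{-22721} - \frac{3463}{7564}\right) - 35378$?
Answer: $- \frac{6080067508871}{171861644} \approx -35378.0$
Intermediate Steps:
$\left(- \frac{17506}{-22721} - \frac{3463}{7564}\right) - 35378 = \left(\left(-17506\right) \left(- \frac{1}{22721}\right) - \frac{3463}{7564}\right) - 35378 = \left(\frac{17506}{22721} - \frac{3463}{7564}\right) - 35378 = \frac{53732561}{171861644} - 35378 = - \frac{6080067508871}{171861644}$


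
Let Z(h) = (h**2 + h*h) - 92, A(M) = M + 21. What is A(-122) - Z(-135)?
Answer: -36459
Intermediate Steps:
A(M) = 21 + M
Z(h) = -92 + 2*h**2 (Z(h) = (h**2 + h**2) - 92 = 2*h**2 - 92 = -92 + 2*h**2)
A(-122) - Z(-135) = (21 - 122) - (-92 + 2*(-135)**2) = -101 - (-92 + 2*18225) = -101 - (-92 + 36450) = -101 - 1*36358 = -101 - 36358 = -36459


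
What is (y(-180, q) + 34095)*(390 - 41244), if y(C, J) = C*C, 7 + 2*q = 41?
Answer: -2716586730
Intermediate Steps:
q = 17 (q = -7/2 + (1/2)*41 = -7/2 + 41/2 = 17)
y(C, J) = C**2
(y(-180, q) + 34095)*(390 - 41244) = ((-180)**2 + 34095)*(390 - 41244) = (32400 + 34095)*(-40854) = 66495*(-40854) = -2716586730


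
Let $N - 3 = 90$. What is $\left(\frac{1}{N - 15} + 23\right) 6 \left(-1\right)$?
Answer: $- \frac{1795}{13} \approx -138.08$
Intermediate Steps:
$N = 93$ ($N = 3 + 90 = 93$)
$\left(\frac{1}{N - 15} + 23\right) 6 \left(-1\right) = \left(\frac{1}{93 - 15} + 23\right) 6 \left(-1\right) = \left(\frac{1}{78} + 23\right) \left(-6\right) = \frac{1795}{78} \left(-6\right) = - \frac{1795}{13}$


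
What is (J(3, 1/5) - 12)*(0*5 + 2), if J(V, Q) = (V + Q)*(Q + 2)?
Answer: -248/25 ≈ -9.9200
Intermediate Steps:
J(V, Q) = (2 + Q)*(Q + V) (J(V, Q) = (Q + V)*(2 + Q) = (2 + Q)*(Q + V))
(J(3, 1/5) - 12)*(0*5 + 2) = (((1/5)² + 2/5 + 2*3 + 3/5) - 12)*(0*5 + 2) = (((⅕)² + 2*(⅕) + 6 + (⅕)*3) - 12)*(0 + 2) = ((1/25 + ⅖ + 6 + ⅗) - 12)*2 = (176/25 - 12)*2 = -124/25*2 = -248/25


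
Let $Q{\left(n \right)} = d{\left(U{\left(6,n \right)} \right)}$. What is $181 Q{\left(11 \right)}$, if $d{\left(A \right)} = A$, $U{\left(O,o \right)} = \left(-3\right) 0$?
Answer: $0$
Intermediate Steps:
$U{\left(O,o \right)} = 0$
$Q{\left(n \right)} = 0$
$181 Q{\left(11 \right)} = 181 \cdot 0 = 0$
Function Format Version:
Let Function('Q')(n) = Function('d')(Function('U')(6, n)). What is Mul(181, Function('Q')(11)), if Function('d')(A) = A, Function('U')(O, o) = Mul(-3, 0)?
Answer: 0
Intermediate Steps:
Function('U')(O, o) = 0
Function('Q')(n) = 0
Mul(181, Function('Q')(11)) = Mul(181, 0) = 0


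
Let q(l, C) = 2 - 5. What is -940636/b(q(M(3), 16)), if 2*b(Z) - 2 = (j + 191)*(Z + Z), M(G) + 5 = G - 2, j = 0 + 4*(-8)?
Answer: 235159/119 ≈ 1976.1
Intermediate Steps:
j = -32 (j = 0 - 32 = -32)
M(G) = -7 + G (M(G) = -5 + (G - 2) = -5 + (-2 + G) = -7 + G)
q(l, C) = -3
b(Z) = 1 + 159*Z (b(Z) = 1 + ((-32 + 191)*(Z + Z))/2 = 1 + (159*(2*Z))/2 = 1 + (318*Z)/2 = 1 + 159*Z)
-940636/b(q(M(3), 16)) = -940636/(1 + 159*(-3)) = -940636/(1 - 477) = -940636/(-476) = -940636*(-1/476) = 235159/119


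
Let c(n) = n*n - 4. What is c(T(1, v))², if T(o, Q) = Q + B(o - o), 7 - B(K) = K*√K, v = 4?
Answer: 13689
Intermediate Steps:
B(K) = 7 - K^(3/2) (B(K) = 7 - K*√K = 7 - K^(3/2))
T(o, Q) = 7 + Q (T(o, Q) = Q + (7 - (o - o)^(3/2)) = Q + (7 - 0^(3/2)) = Q + (7 - 1*0) = Q + (7 + 0) = Q + 7 = 7 + Q)
c(n) = -4 + n² (c(n) = n² - 4 = -4 + n²)
c(T(1, v))² = (-4 + (7 + 4)²)² = (-4 + 11²)² = (-4 + 121)² = 117² = 13689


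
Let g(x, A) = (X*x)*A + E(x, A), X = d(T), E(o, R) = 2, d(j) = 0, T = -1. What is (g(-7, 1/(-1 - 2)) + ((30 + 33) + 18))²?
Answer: 6889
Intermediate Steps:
X = 0
g(x, A) = 2 (g(x, A) = (0*x)*A + 2 = 0*A + 2 = 0 + 2 = 2)
(g(-7, 1/(-1 - 2)) + ((30 + 33) + 18))² = (2 + ((30 + 33) + 18))² = (2 + (63 + 18))² = (2 + 81)² = 83² = 6889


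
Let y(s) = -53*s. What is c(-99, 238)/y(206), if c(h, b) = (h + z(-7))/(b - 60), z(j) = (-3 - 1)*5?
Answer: 119/1943404 ≈ 6.1233e-5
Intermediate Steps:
z(j) = -20 (z(j) = -4*5 = -20)
c(h, b) = (-20 + h)/(-60 + b) (c(h, b) = (h - 20)/(b - 60) = (-20 + h)/(-60 + b))
c(-99, 238)/y(206) = ((-20 - 99)/(-60 + 238))/((-53*206)) = (-119/178)/(-10918) = ((1/178)*(-119))*(-1/10918) = -119/178*(-1/10918) = 119/1943404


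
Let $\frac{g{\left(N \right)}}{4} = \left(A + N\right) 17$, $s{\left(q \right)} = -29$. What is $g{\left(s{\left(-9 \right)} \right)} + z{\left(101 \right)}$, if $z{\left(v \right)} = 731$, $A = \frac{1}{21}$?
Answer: $- \frac{25993}{21} \approx -1237.8$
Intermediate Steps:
$A = \frac{1}{21} \approx 0.047619$
$g{\left(N \right)} = \frac{68}{21} + 68 N$ ($g{\left(N \right)} = 4 \left(\frac{1}{21} + N\right) 17 = 4 \left(\frac{17}{21} + 17 N\right) = \frac{68}{21} + 68 N$)
$g{\left(s{\left(-9 \right)} \right)} + z{\left(101 \right)} = \left(\frac{68}{21} + 68 \left(-29\right)\right) + 731 = \left(\frac{68}{21} - 1972\right) + 731 = - \frac{41344}{21} + 731 = - \frac{25993}{21}$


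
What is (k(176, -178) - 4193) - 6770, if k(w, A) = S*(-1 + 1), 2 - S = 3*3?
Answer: -10963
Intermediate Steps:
S = -7 (S = 2 - 3*3 = 2 - 1*9 = 2 - 9 = -7)
k(w, A) = 0 (k(w, A) = -7*(-1 + 1) = -7*0 = 0)
(k(176, -178) - 4193) - 6770 = (0 - 4193) - 6770 = -4193 - 6770 = -10963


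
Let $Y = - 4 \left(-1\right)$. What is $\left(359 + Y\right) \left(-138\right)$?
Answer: $-50094$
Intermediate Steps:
$Y = 4$ ($Y = \left(-1\right) \left(-4\right) = 4$)
$\left(359 + Y\right) \left(-138\right) = \left(359 + 4\right) \left(-138\right) = 363 \left(-138\right) = -50094$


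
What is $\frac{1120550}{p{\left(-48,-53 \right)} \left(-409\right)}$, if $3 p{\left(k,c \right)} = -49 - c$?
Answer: $- \frac{1680825}{818} \approx -2054.8$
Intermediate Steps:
$p{\left(k,c \right)} = - \frac{49}{3} - \frac{c}{3}$ ($p{\left(k,c \right)} = \frac{-49 - c}{3} = - \frac{49}{3} - \frac{c}{3}$)
$\frac{1120550}{p{\left(-48,-53 \right)} \left(-409\right)} = \frac{1120550}{\left(- \frac{49}{3} - - \frac{53}{3}\right) \left(-409\right)} = \frac{1120550}{\left(- \frac{49}{3} + \frac{53}{3}\right) \left(-409\right)} = \frac{1120550}{\frac{4}{3} \left(-409\right)} = \frac{1120550}{- \frac{1636}{3}} = 1120550 \left(- \frac{3}{1636}\right) = - \frac{1680825}{818}$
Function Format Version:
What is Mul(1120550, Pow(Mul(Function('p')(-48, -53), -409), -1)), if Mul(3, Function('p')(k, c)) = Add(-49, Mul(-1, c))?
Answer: Rational(-1680825, 818) ≈ -2054.8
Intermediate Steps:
Function('p')(k, c) = Add(Rational(-49, 3), Mul(Rational(-1, 3), c)) (Function('p')(k, c) = Mul(Rational(1, 3), Add(-49, Mul(-1, c))) = Add(Rational(-49, 3), Mul(Rational(-1, 3), c)))
Mul(1120550, Pow(Mul(Function('p')(-48, -53), -409), -1)) = Mul(1120550, Pow(Mul(Add(Rational(-49, 3), Mul(Rational(-1, 3), -53)), -409), -1)) = Mul(1120550, Pow(Mul(Add(Rational(-49, 3), Rational(53, 3)), -409), -1)) = Mul(1120550, Pow(Mul(Rational(4, 3), -409), -1)) = Mul(1120550, Pow(Rational(-1636, 3), -1)) = Mul(1120550, Rational(-3, 1636)) = Rational(-1680825, 818)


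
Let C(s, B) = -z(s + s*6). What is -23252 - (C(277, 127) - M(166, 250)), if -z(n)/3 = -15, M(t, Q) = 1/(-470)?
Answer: -10907291/470 ≈ -23207.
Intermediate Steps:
M(t, Q) = -1/470
z(n) = 45 (z(n) = -3*(-15) = 45)
C(s, B) = -45 (C(s, B) = -1*45 = -45)
-23252 - (C(277, 127) - M(166, 250)) = -23252 - (-45 - 1*(-1/470)) = -23252 - (-45 + 1/470) = -23252 - 1*(-21149/470) = -23252 + 21149/470 = -10907291/470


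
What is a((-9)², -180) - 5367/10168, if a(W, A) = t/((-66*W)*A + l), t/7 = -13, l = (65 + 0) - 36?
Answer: -5165637691/9784757912 ≈ -0.52793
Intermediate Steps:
l = 29 (l = 65 - 36 = 29)
t = -91 (t = 7*(-13) = -91)
a(W, A) = -91/(29 - 66*A*W) (a(W, A) = -91/((-66*W)*A + 29) = -91/(-66*A*W + 29) = -91/(29 - 66*A*W))
a((-9)², -180) - 5367/10168 = 91/(-29 + 66*(-180)*(-9)²) - 5367/10168 = 91/(-29 + 66*(-180)*81) - 5367/10168 = 91/(-29 - 962280) - 1*5367/10168 = 91/(-962309) - 5367/10168 = 91*(-1/962309) - 5367/10168 = -91/962309 - 5367/10168 = -5165637691/9784757912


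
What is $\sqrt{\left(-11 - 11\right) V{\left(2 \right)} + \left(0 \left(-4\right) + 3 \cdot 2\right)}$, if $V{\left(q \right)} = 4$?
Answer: $i \sqrt{82} \approx 9.0554 i$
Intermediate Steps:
$\sqrt{\left(-11 - 11\right) V{\left(2 \right)} + \left(0 \left(-4\right) + 3 \cdot 2\right)} = \sqrt{\left(-11 - 11\right) 4 + \left(0 \left(-4\right) + 3 \cdot 2\right)} = \sqrt{\left(-22\right) 4 + \left(0 + 6\right)} = \sqrt{-88 + 6} = \sqrt{-82} = i \sqrt{82}$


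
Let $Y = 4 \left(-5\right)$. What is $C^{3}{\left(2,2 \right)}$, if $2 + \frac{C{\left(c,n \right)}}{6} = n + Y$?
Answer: $-1728000$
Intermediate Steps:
$Y = -20$
$C{\left(c,n \right)} = -132 + 6 n$ ($C{\left(c,n \right)} = -12 + 6 \left(n - 20\right) = -12 + 6 \left(-20 + n\right) = -12 + \left(-120 + 6 n\right) = -132 + 6 n$)
$C^{3}{\left(2,2 \right)} = \left(-132 + 6 \cdot 2\right)^{3} = \left(-132 + 12\right)^{3} = \left(-120\right)^{3} = -1728000$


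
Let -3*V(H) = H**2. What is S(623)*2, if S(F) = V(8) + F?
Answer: 3610/3 ≈ 1203.3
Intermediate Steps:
V(H) = -H**2/3
S(F) = -64/3 + F (S(F) = -1/3*8**2 + F = -1/3*64 + F = -64/3 + F)
S(623)*2 = (-64/3 + 623)*2 = (1805/3)*2 = 3610/3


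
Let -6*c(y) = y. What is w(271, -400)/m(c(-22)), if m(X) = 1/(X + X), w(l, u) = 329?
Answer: 7238/3 ≈ 2412.7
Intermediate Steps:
c(y) = -y/6
m(X) = 1/(2*X)
w(271, -400)/m(c(-22)) = 329/((1/(2*((-⅙*(-22)))))) = 329/((1/(2*(11/3)))) = 329/(((½)*(3/11))) = 329/(3/22) = 329*(22/3) = 7238/3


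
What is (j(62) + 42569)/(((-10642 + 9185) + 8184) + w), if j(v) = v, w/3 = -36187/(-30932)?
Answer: 1318662092/208188125 ≈ 6.3340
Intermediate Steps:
w = 108561/30932 (w = 3*(-36187/(-30932)) = 3*(-36187*(-1/30932)) = 3*(36187/30932) = 108561/30932 ≈ 3.5097)
(j(62) + 42569)/(((-10642 + 9185) + 8184) + w) = (62 + 42569)/(((-10642 + 9185) + 8184) + 108561/30932) = 42631/((-1457 + 8184) + 108561/30932) = 42631/(6727 + 108561/30932) = 42631/(208188125/30932) = 42631*(30932/208188125) = 1318662092/208188125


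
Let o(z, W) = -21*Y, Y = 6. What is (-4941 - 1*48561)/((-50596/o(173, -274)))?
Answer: -240759/1807 ≈ -133.24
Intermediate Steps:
o(z, W) = -126 (o(z, W) = -21*6 = -126)
(-4941 - 1*48561)/((-50596/o(173, -274))) = (-4941 - 1*48561)/((-50596/(-126))) = (-4941 - 48561)/((-50596*(-1/126))) = -53502/3614/9 = -53502*9/3614 = -240759/1807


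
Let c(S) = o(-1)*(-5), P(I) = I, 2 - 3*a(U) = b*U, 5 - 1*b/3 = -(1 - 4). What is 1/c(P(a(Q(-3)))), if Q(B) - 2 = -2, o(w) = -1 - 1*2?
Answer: 1/15 ≈ 0.066667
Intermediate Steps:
o(w) = -3 (o(w) = -1 - 2 = -3)
b = 6 (b = 15 - (-3)*(1 - 4) = 15 - (-3)*(-3) = 15 - 3*3 = 15 - 9 = 6)
Q(B) = 0 (Q(B) = 2 - 2 = 0)
a(U) = 2/3 - 2*U
c(S) = 15 (c(S) = -3*(-5) = 15)
1/c(P(a(Q(-3)))) = 1/15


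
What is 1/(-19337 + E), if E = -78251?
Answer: -1/97588 ≈ -1.0247e-5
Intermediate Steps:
1/(-19337 + E) = 1/(-19337 - 78251) = 1/(-97588) = -1/97588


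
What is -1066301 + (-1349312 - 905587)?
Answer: -3321200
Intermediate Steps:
-1066301 + (-1349312 - 905587) = -1066301 - 2254899 = -3321200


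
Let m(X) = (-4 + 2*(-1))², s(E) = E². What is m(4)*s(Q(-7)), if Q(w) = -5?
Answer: 900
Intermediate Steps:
m(X) = 36 (m(X) = (-4 - 2)² = (-6)² = 36)
m(4)*s(Q(-7)) = 36*(-5)² = 36*25 = 900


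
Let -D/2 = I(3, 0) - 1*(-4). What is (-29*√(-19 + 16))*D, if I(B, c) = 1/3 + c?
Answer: 754*I*√3/3 ≈ 435.32*I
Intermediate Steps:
I(B, c) = ⅓ + c
D = -26/3 (D = -2*((⅓ + 0) - 1*(-4)) = -2*(⅓ + 4) = -2*13/3 = -26/3 ≈ -8.6667)
(-29*√(-19 + 16))*D = -29*√(-19 + 16)*(-26/3) = -29*I*√3*(-26/3) = 754*I*√3/3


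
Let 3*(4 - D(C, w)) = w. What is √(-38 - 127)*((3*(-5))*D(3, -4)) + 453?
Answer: 453 - 80*I*√165 ≈ 453.0 - 1027.6*I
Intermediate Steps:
D(C, w) = 4 - w/3
√(-38 - 127)*((3*(-5))*D(3, -4)) + 453 = √(-38 - 127)*((3*(-5))*(4 - ⅓*(-4))) + 453 = √(-165)*(-15*(4 + 4/3)) + 453 = (I*√165)*(-15*16/3) + 453 = (I*√165)*(-80) + 453 = -80*I*√165 + 453 = 453 - 80*I*√165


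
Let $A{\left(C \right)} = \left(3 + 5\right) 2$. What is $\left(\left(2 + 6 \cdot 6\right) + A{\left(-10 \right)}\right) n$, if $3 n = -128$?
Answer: $-2304$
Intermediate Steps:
$n = - \frac{128}{3}$ ($n = \frac{1}{3} \left(-128\right) = - \frac{128}{3} \approx -42.667$)
$A{\left(C \right)} = 16$ ($A{\left(C \right)} = 8 \cdot 2 = 16$)
$\left(\left(2 + 6 \cdot 6\right) + A{\left(-10 \right)}\right) n = \left(\left(2 + 6 \cdot 6\right) + 16\right) \left(- \frac{128}{3}\right) = \left(\left(2 + 36\right) + 16\right) \left(- \frac{128}{3}\right) = \left(38 + 16\right) \left(- \frac{128}{3}\right) = 54 \left(- \frac{128}{3}\right) = -2304$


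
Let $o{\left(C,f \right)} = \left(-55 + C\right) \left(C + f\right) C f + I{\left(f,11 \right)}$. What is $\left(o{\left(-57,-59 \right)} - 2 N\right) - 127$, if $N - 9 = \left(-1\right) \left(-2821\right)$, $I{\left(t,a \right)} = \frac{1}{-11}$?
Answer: $\frac{480549398}{11} \approx 4.3686 \cdot 10^{7}$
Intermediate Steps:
$I{\left(t,a \right)} = - \frac{1}{11}$
$N = 2830$ ($N = 9 - -2821 = 9 + 2821 = 2830$)
$o{\left(C,f \right)} = - \frac{1}{11} + C f \left(-55 + C\right) \left(C + f\right)$ ($o{\left(C,f \right)} = \left(-55 + C\right) \left(C + f\right) C f - \frac{1}{11} = C \left(-55 + C\right) \left(C + f\right) f - \frac{1}{11} = C f \left(-55 + C\right) \left(C + f\right) - \frac{1}{11} = - \frac{1}{11} + C f \left(-55 + C\right) \left(C + f\right)$)
$\left(o{\left(-57,-59 \right)} - 2 N\right) - 127 = \left(\left(- \frac{1}{11} - 59 \left(-57\right)^{3} + \left(-57\right)^{2} \left(-59\right)^{2} - - 3135 \left(-59\right)^{2} - - 3245 \left(-57\right)^{2}\right) - 5660\right) - 127 = \left(\left(- \frac{1}{11} - -10926387 + 3249 \cdot 3481 - \left(-3135\right) 3481 - \left(-3245\right) 3249\right) - 5660\right) - 127 = \left(\left(- \frac{1}{11} + 10926387 + 11309769 + 10912935 + 10543005\right) - 5660\right) - 127 = \left(\frac{480613055}{11} - 5660\right) - 127 = \frac{480550795}{11} - 127 = \frac{480549398}{11}$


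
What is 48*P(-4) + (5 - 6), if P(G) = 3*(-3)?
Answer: -433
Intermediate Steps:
P(G) = -9
48*P(-4) + (5 - 6) = 48*(-9) + (5 - 6) = -432 - 1 = -433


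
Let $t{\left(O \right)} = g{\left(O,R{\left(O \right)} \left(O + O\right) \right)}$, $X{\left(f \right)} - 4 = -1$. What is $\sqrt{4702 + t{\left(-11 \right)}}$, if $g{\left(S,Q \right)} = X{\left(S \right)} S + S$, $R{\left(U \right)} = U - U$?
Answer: $\sqrt{4658} \approx 68.25$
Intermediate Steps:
$X{\left(f \right)} = 3$ ($X{\left(f \right)} = 4 - 1 = 3$)
$R{\left(U \right)} = 0$
$g{\left(S,Q \right)} = 4 S$ ($g{\left(S,Q \right)} = 3 S + S = 4 S$)
$t{\left(O \right)} = 4 O$
$\sqrt{4702 + t{\left(-11 \right)}} = \sqrt{4702 + 4 \left(-11\right)} = \sqrt{4702 - 44} = \sqrt{4658}$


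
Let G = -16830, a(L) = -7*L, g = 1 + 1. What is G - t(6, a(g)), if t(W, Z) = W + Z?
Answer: -16822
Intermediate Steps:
g = 2
G - t(6, a(g)) = -16830 - (6 - 7*2) = -16830 - (6 - 14) = -16830 - 1*(-8) = -16830 + 8 = -16822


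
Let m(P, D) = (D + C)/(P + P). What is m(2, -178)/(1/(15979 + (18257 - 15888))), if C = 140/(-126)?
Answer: -2464748/3 ≈ -8.2158e+5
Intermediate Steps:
C = -10/9 (C = 140*(-1/126) = -10/9 ≈ -1.1111)
m(P, D) = (-10/9 + D)/(2*P) (m(P, D) = (D - 10/9)/(P + P) = (-10/9 + D)/((2*P)) = (-10/9 + D)*(1/(2*P)) = (-10/9 + D)/(2*P))
m(2, -178)/(1/(15979 + (18257 - 15888))) = ((1/18)*(-10 + 9*(-178))/2)/(1/(15979 + (18257 - 15888))) = ((1/18)*(½)*(-10 - 1602))/(1/(15979 + 2369)) = ((1/18)*(½)*(-1612))/(1/18348) = -403/(9*1/18348) = -403/9*18348 = -2464748/3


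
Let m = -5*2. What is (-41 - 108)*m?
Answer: 1490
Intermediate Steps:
m = -10
(-41 - 108)*m = (-41 - 108)*(-10) = -149*(-10) = 1490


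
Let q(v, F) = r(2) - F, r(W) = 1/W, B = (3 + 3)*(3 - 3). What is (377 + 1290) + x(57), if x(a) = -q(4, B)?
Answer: 3333/2 ≈ 1666.5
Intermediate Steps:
B = 0 (B = 6*0 = 0)
q(v, F) = ½ - F (q(v, F) = 1/2 - F = ½ - F)
x(a) = -½ (x(a) = -(½ - 1*0) = -(½ + 0) = -1*½ = -½)
(377 + 1290) + x(57) = (377 + 1290) - ½ = 1667 - ½ = 3333/2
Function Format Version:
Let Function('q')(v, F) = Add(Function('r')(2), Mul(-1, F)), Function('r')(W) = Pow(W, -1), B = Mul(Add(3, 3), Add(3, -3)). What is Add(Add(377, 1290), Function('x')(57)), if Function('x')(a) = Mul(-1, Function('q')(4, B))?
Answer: Rational(3333, 2) ≈ 1666.5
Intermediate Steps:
B = 0 (B = Mul(6, 0) = 0)
Function('q')(v, F) = Add(Rational(1, 2), Mul(-1, F)) (Function('q')(v, F) = Add(Pow(2, -1), Mul(-1, F)) = Add(Rational(1, 2), Mul(-1, F)))
Function('x')(a) = Rational(-1, 2) (Function('x')(a) = Mul(-1, Add(Rational(1, 2), Mul(-1, 0))) = Mul(-1, Add(Rational(1, 2), 0)) = Mul(-1, Rational(1, 2)) = Rational(-1, 2))
Add(Add(377, 1290), Function('x')(57)) = Add(Add(377, 1290), Rational(-1, 2)) = Add(1667, Rational(-1, 2)) = Rational(3333, 2)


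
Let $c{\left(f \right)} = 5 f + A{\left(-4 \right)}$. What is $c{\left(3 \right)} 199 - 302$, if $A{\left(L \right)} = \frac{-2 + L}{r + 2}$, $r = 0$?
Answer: $2086$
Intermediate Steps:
$A{\left(L \right)} = -1 + \frac{L}{2}$ ($A{\left(L \right)} = \frac{-2 + L}{0 + 2} = \frac{-2 + L}{2} = \left(-2 + L\right) \frac{1}{2} = -1 + \frac{L}{2}$)
$c{\left(f \right)} = -3 + 5 f$ ($c{\left(f \right)} = 5 f + \left(-1 + \frac{1}{2} \left(-4\right)\right) = 5 f - 3 = -3 + 5 f$)
$c{\left(3 \right)} 199 - 302 = \left(-3 + 5 \cdot 3\right) 199 - 302 = \left(-3 + 15\right) 199 - 302 = 12 \cdot 199 - 302 = 2388 - 302 = 2086$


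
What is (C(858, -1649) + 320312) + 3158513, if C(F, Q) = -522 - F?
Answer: 3477445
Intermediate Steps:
(C(858, -1649) + 320312) + 3158513 = ((-522 - 1*858) + 320312) + 3158513 = ((-522 - 858) + 320312) + 3158513 = (-1380 + 320312) + 3158513 = 318932 + 3158513 = 3477445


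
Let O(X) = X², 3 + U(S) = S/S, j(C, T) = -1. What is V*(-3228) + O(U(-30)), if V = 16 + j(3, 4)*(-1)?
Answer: -54872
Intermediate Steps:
V = 17 (V = 16 - 1*(-1) = 16 + 1 = 17)
U(S) = -2 (U(S) = -3 + S/S = -3 + 1 = -2)
V*(-3228) + O(U(-30)) = 17*(-3228) + (-2)² = -54876 + 4 = -54872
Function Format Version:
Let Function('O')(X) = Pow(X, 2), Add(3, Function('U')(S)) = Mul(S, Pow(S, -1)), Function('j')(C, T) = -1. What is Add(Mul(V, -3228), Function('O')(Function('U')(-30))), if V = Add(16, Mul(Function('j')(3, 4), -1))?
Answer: -54872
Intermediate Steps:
V = 17 (V = Add(16, Mul(-1, -1)) = Add(16, 1) = 17)
Function('U')(S) = -2 (Function('U')(S) = Add(-3, Mul(S, Pow(S, -1))) = Add(-3, 1) = -2)
Add(Mul(V, -3228), Function('O')(Function('U')(-30))) = Add(Mul(17, -3228), Pow(-2, 2)) = Add(-54876, 4) = -54872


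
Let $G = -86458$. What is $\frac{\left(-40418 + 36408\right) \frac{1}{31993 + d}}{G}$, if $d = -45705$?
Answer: $- \frac{2005}{592756048} \approx -3.3825 \cdot 10^{-6}$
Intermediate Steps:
$\frac{\left(-40418 + 36408\right) \frac{1}{31993 + d}}{G} = \frac{\left(-40418 + 36408\right) \frac{1}{31993 - 45705}}{-86458} = - \frac{4010}{-13712} \left(- \frac{1}{86458}\right) = \left(-4010\right) \left(- \frac{1}{13712}\right) \left(- \frac{1}{86458}\right) = \frac{2005}{6856} \left(- \frac{1}{86458}\right) = - \frac{2005}{592756048}$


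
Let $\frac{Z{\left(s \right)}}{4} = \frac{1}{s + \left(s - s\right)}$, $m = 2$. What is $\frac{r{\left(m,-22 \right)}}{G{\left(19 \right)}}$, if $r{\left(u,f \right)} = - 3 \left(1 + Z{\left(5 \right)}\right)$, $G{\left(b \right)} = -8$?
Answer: $\frac{27}{40} \approx 0.675$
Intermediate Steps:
$Z{\left(s \right)} = \frac{4}{s}$ ($Z{\left(s \right)} = \frac{4}{s + \left(s - s\right)} = \frac{4}{s + 0} = \frac{4}{s}$)
$r{\left(u,f \right)} = - \frac{27}{5}$ ($r{\left(u,f \right)} = - 3 \left(1 + \frac{4}{5}\right) = \left(-3\right) \frac{9}{5} = - \frac{27}{5}$)
$\frac{r{\left(m,-22 \right)}}{G{\left(19 \right)}} = - \frac{27}{5 \left(-8\right)} = \left(- \frac{27}{5}\right) \left(- \frac{1}{8}\right) = \frac{27}{40}$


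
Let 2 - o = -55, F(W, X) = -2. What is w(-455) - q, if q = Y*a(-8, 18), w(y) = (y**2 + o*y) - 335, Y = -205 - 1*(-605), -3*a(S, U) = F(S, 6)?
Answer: 541465/3 ≈ 1.8049e+5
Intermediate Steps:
a(S, U) = 2/3 (a(S, U) = -1/3*(-2) = 2/3)
Y = 400 (Y = -205 + 605 = 400)
o = 57 (o = 2 - 1*(-55) = 2 + 55 = 57)
w(y) = -335 + y**2 + 57*y (w(y) = (y**2 + 57*y) - 335 = -335 + y**2 + 57*y)
q = 800/3 (q = 400*(2/3) = 800/3 ≈ 266.67)
w(-455) - q = (-335 + (-455)**2 + 57*(-455)) - 1*800/3 = (-335 + 207025 - 25935) - 800/3 = 180755 - 800/3 = 541465/3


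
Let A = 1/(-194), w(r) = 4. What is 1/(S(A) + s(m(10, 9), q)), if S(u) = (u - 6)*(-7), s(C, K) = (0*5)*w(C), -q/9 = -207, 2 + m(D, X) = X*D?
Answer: 194/8155 ≈ 0.023789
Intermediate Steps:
m(D, X) = -2 + D*X (m(D, X) = -2 + X*D = -2 + D*X)
q = 1863 (q = -9*(-207) = 1863)
A = -1/194 ≈ -0.0051546
s(C, K) = 0 (s(C, K) = (0*5)*4 = 0*4 = 0)
S(u) = 42 - 7*u (S(u) = (-6 + u)*(-7) = 42 - 7*u)
1/(S(A) + s(m(10, 9), q)) = 1/((42 - 7*(-1/194)) + 0) = 1/((42 + 7/194) + 0) = 1/(8155/194 + 0) = 1/(8155/194) = 194/8155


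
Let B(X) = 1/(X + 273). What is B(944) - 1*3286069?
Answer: -3999145972/1217 ≈ -3.2861e+6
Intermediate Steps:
B(X) = 1/(273 + X)
B(944) - 1*3286069 = 1/(273 + 944) - 1*3286069 = 1/1217 - 3286069 = -3999145972/1217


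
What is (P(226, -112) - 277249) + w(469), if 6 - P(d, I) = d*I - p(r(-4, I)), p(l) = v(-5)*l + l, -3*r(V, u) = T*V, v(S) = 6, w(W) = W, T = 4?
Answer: -754274/3 ≈ -2.5142e+5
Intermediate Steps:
r(V, u) = -4*V/3
p(l) = 7*l (p(l) = 6*l + l = 7*l)
P(d, I) = 130/3 - I*d (P(d, I) = 6 - (d*I - 7*(-4/3*(-4))) = 6 - (I*d - 7*16/3) = 6 - (I*d - 1*112/3) = 6 - (I*d - 112/3) = 6 - (-112/3 + I*d) = 6 + (112/3 - I*d) = 130/3 - I*d)
(P(226, -112) - 277249) + w(469) = ((130/3 - 1*(-112)*226) - 277249) + 469 = ((130/3 + 25312) - 277249) + 469 = (76066/3 - 277249) + 469 = -755681/3 + 469 = -754274/3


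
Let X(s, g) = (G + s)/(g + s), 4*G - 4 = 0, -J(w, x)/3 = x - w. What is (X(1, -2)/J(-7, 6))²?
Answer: 4/1521 ≈ 0.0026299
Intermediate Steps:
J(w, x) = -3*x + 3*w (J(w, x) = -3*(x - w) = -3*x + 3*w)
G = 1 (G = 1 + (¼)*0 = 1 + 0 = 1)
X(s, g) = (1 + s)/(g + s)
(X(1, -2)/J(-7, 6))² = (((1 + 1)/(-2 + 1))/(-3*6 + 3*(-7)))² = ((2/(-1))/(-18 - 21))² = (-1*2/(-39))² = (-2*(-1/39))² = (2/39)² = 4/1521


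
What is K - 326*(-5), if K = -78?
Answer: 1552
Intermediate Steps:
K - 326*(-5) = -78 - 326*(-5) = -78 + 1630 = 1552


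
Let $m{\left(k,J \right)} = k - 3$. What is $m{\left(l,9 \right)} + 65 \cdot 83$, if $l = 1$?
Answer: $5393$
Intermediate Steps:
$m{\left(k,J \right)} = -3 + k$
$m{\left(l,9 \right)} + 65 \cdot 83 = \left(-3 + 1\right) + 65 \cdot 83 = -2 + 5395 = 5393$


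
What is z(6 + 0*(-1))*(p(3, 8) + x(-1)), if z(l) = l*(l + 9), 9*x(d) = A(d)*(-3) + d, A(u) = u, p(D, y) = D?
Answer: 290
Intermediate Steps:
x(d) = -2*d/9 (x(d) = (d*(-3) + d)/9 = (-3*d + d)/9 = (-2*d)/9 = -2*d/9)
z(l) = l*(9 + l)
z(6 + 0*(-1))*(p(3, 8) + x(-1)) = ((6 + 0*(-1))*(9 + (6 + 0*(-1))))*(3 - 2/9*(-1)) = ((6 + 0)*(9 + (6 + 0)))*(3 + 2/9) = (6*(9 + 6))*(29/9) = (6*15)*(29/9) = 90*(29/9) = 290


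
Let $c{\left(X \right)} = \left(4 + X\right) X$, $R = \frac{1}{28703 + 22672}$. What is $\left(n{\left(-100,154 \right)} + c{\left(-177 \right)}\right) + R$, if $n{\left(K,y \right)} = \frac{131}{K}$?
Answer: $\frac{6292346299}{205500} \approx 30620.0$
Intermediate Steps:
$R = \frac{1}{51375} \approx 1.9465 \cdot 10^{-5}$
$c{\left(X \right)} = X \left(4 + X\right)$
$\left(n{\left(-100,154 \right)} + c{\left(-177 \right)}\right) + R = \left(\frac{131}{-100} - 177 \left(4 - 177\right)\right) + \frac{1}{51375} = \left(131 \left(- \frac{1}{100}\right) - -30621\right) + \frac{1}{51375} = \left(- \frac{131}{100} + 30621\right) + \frac{1}{51375} = \frac{3061969}{100} + \frac{1}{51375} = \frac{6292346299}{205500}$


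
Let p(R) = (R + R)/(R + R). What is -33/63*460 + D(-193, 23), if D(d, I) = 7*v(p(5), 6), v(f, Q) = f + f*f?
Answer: -4766/21 ≈ -226.95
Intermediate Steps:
p(R) = 1 (p(R) = (2*R)/((2*R)) = (2*R)*(1/(2*R)) = 1)
v(f, Q) = f + f**2
D(d, I) = 14 (D(d, I) = 7*(1*(1 + 1)) = 7*(1*2) = 7*2 = 14)
-33/63*460 + D(-193, 23) = -33/63*460 + 14 = -33*1/63*460 + 14 = -11/21*460 + 14 = -5060/21 + 14 = -4766/21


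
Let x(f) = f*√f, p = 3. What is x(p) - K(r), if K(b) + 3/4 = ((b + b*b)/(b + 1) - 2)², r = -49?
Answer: -10401/4 + 3*√3 ≈ -2595.1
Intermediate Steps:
x(f) = f^(3/2)
K(b) = -¾ + (-2 + (b + b²)/(1 + b))² (K(b) = -¾ + ((b + b*b)/(b + 1) - 2)² = -¾ + ((b + b²)/(1 + b) - 2)² = -¾ + (-2 + (b + b²)/(1 + b))²)
x(p) - K(r) = 3^(3/2) - (13/4 + (-49)² - 4*(-49)) = 3*√3 - (13/4 + 2401 + 196) = 3*√3 - 1*10401/4 = 3*√3 - 10401/4 = -10401/4 + 3*√3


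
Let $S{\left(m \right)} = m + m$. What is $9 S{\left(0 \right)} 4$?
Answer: $0$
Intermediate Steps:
$S{\left(m \right)} = 2 m$
$9 S{\left(0 \right)} 4 = 9 \cdot 2 \cdot 0 \cdot 4 = 9 \cdot 0 \cdot 4 = 0 \cdot 4 = 0$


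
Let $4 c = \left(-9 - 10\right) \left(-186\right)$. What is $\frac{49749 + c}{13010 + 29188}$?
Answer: $\frac{33755}{28132} \approx 1.1999$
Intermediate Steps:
$c = \frac{1767}{2}$ ($c = \frac{\left(-9 - 10\right) \left(-186\right)}{4} = \frac{\left(-19\right) \left(-186\right)}{4} = \frac{1}{4} \cdot 3534 = \frac{1767}{2} \approx 883.5$)
$\frac{49749 + c}{13010 + 29188} = \frac{49749 + \frac{1767}{2}}{13010 + 29188} = \frac{101265}{2 \cdot 42198} = \frac{101265}{2} \cdot \frac{1}{42198} = \frac{33755}{28132}$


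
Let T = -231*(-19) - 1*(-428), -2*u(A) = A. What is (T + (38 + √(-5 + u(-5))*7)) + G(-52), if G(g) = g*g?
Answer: 7559 + 7*I*√10/2 ≈ 7559.0 + 11.068*I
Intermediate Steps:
u(A) = -A/2
G(g) = g²
T = 4817 (T = 4389 + 428 = 4817)
(T + (38 + √(-5 + u(-5))*7)) + G(-52) = (4817 + (38 + √(-5 - ½*(-5))*7)) + (-52)² = (4817 + (38 + √(-5 + 5/2)*7)) + 2704 = (4817 + (38 + √(-5/2)*7)) + 2704 = (4817 + (38 + (I*√10/2)*7)) + 2704 = (4817 + (38 + 7*I*√10/2)) + 2704 = (4855 + 7*I*√10/2) + 2704 = 7559 + 7*I*√10/2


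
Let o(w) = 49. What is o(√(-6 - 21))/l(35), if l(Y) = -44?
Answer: -49/44 ≈ -1.1136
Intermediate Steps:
o(√(-6 - 21))/l(35) = 49/(-44) = 49*(-1/44) = -49/44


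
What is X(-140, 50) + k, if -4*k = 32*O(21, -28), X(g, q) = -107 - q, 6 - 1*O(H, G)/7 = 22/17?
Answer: -7149/17 ≈ -420.53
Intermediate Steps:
O(H, G) = 560/17 (O(H, G) = 42 - 154/17 = 560/17)
k = -4480/17 (k = -8*560/17 = -1/4*17920/17 = -4480/17 ≈ -263.53)
X(-140, 50) + k = (-107 - 1*50) - 4480/17 = (-107 - 50) - 4480/17 = -157 - 4480/17 = -7149/17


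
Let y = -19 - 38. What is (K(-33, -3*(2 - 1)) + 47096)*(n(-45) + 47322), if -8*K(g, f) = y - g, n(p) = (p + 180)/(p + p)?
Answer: 4457496459/2 ≈ 2.2287e+9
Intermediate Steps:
n(p) = (180 + p)/(2*p) (n(p) = (180 + p)/((2*p)) = (180 + p)*(1/(2*p)) = (180 + p)/(2*p))
y = -57
K(g, f) = 57/8 + g/8 (K(g, f) = -(-57 - g)/8 = 57/8 + g/8)
(K(-33, -3*(2 - 1)) + 47096)*(n(-45) + 47322) = ((57/8 + (1/8)*(-33)) + 47096)*((1/2)*(180 - 45)/(-45) + 47322) = ((57/8 - 33/8) + 47096)*((1/2)*(-1/45)*135 + 47322) = (3 + 47096)*(-3/2 + 47322) = 47099*(94641/2) = 4457496459/2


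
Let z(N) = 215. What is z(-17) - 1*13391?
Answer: -13176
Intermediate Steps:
z(-17) - 1*13391 = 215 - 1*13391 = 215 - 13391 = -13176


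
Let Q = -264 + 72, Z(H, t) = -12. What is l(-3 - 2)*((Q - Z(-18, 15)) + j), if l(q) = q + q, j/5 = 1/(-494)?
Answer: 444625/247 ≈ 1800.1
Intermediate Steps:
Q = -192
j = -5/494 (j = 5/(-494) = 5*(-1/494) = -5/494 ≈ -0.010121)
l(q) = 2*q
l(-3 - 2)*((Q - Z(-18, 15)) + j) = (2*(-3 - 2))*((-192 - 1*(-12)) - 5/494) = (2*(-5))*((-192 + 12) - 5/494) = -10*(-180 - 5/494) = -10*(-88925/494) = 444625/247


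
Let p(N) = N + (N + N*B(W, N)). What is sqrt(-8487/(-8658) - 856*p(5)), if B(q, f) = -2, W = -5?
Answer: sqrt(907166)/962 ≈ 0.99008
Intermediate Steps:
p(N) = 0 (p(N) = N + (N + N*(-2)) = N + (N - 2*N) = N - N = 0)
sqrt(-8487/(-8658) - 856*p(5)) = sqrt(-8487/(-8658) - 856*0) = sqrt(-8487*(-1/8658) + 0) = sqrt(943/962 + 0) = sqrt(943/962) = sqrt(907166)/962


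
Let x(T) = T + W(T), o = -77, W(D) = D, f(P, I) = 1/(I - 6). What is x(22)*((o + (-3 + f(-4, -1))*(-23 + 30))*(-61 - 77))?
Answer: 601128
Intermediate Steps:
f(P, I) = 1/(-6 + I)
x(T) = 2*T (x(T) = T + T = 2*T)
x(22)*((o + (-3 + f(-4, -1))*(-23 + 30))*(-61 - 77)) = (2*22)*((-77 + (-3 + 1/(-6 - 1))*(-23 + 30))*(-61 - 77)) = 44*((-77 + (-3 + 1/(-7))*7)*(-138)) = 44*((-77 + (-3 - ⅐)*7)*(-138)) = 44*((-77 - 22/7*7)*(-138)) = 44*((-77 - 22)*(-138)) = 44*(-99*(-138)) = 44*13662 = 601128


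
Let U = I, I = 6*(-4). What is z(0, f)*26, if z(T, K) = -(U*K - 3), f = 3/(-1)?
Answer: -1794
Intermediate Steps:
I = -24
f = -3 (f = 3*(-1) = -3)
U = -24
z(T, K) = 3 + 24*K (z(T, K) = -(-24*K - 3) = -(-3 - 24*K) = 3 + 24*K)
z(0, f)*26 = (3 + 24*(-3))*26 = (3 - 72)*26 = -69*26 = -1794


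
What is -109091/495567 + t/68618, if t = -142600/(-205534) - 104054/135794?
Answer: -52231599556170426065/237271020780825009594 ≈ -0.22013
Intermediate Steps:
t = -505602609/6977570999 (t = -142600*(-1/205534) - 104054*1/135794 = 71300/102767 - 52027/67897 = -505602609/6977570999 ≈ -0.072461)
-109091/495567 + t/68618 = -109091/495567 - 505602609/6977570999/68618 = -109091*1/495567 - 505602609/6977570999*1/68618 = -109091/495567 - 505602609/478786966809382 = -52231599556170426065/237271020780825009594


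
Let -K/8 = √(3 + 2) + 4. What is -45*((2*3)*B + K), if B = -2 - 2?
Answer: 2520 + 360*√5 ≈ 3325.0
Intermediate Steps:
B = -4
K = -32 - 8*√5 (K = -8*(√(3 + 2) + 4) = -8*(√5 + 4) = -8*(4 + √5) = -32 - 8*√5 ≈ -49.889)
-45*((2*3)*B + K) = -45*((2*3)*(-4) + (-32 - 8*√5)) = -45*(6*(-4) + (-32 - 8*√5)) = -45*(-24 + (-32 - 8*√5)) = -45*(-56 - 8*√5) = 2520 + 360*√5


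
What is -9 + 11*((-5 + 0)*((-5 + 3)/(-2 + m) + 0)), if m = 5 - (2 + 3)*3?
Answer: -109/6 ≈ -18.167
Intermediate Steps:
m = -10 (m = 5 - 5*3 = 5 - 1*15 = 5 - 15 = -10)
-9 + 11*((-5 + 0)*((-5 + 3)/(-2 + m) + 0)) = -9 + 11*((-5 + 0)*((-5 + 3)/(-2 - 10) + 0)) = -9 + 11*(-5*(-2/(-12) + 0)) = -9 + 11*(-5*(-2*(-1/12) + 0)) = -9 + 11*(-5*(1/6 + 0)) = -9 + 11*(-5*1/6) = -9 + 11*(-5/6) = -9 - 55/6 = -109/6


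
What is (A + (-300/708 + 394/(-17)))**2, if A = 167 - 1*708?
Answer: 320688894436/1006009 ≈ 3.1877e+5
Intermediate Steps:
A = -541 (A = 167 - 708 = -541)
(A + (-300/708 + 394/(-17)))**2 = (-541 + (-300/708 + 394/(-17)))**2 = (-541 + (-300*1/708 + 394*(-1/17)))**2 = (-541 + (-25/59 - 394/17))**2 = (-541 - 23671/1003)**2 = (-566294/1003)**2 = 320688894436/1006009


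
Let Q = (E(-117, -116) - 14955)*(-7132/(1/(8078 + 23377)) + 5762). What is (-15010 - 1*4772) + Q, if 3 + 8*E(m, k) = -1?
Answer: 3354986707457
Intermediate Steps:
E(m, k) = -1/2 (E(m, k) = -3/8 + (1/8)*(-1) = -3/8 - 1/8 = -1/2)
Q = 3354986727239 (Q = (-1/2 - 14955)*(-7132/(1/(8078 + 23377)) + 5762) = -29911*(-7132/(1/31455) + 5762)/2 = -29911*(-7132/1/31455 + 5762)/2 = -29911*(-7132*31455 + 5762)/2 = -29911*(-224337060 + 5762)/2 = -29911/2*(-224331298) = 3354986727239)
(-15010 - 1*4772) + Q = (-15010 - 1*4772) + 3354986727239 = (-15010 - 4772) + 3354986727239 = -19782 + 3354986727239 = 3354986707457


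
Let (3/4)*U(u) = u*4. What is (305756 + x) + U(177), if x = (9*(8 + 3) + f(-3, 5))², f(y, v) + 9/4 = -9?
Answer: 5030401/16 ≈ 3.1440e+5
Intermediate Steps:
f(y, v) = -45/4 (f(y, v) = -9/4 - 9 = -45/4)
U(u) = 16*u/3 (U(u) = 4*(u*4)/3 = 4*(4*u)/3 = 16*u/3)
x = 123201/16 (x = (9*(8 + 3) - 45/4)² = (9*11 - 45/4)² = (99 - 45/4)² = (351/4)² = 123201/16 ≈ 7700.1)
(305756 + x) + U(177) = (305756 + 123201/16) + (16/3)*177 = 5015297/16 + 944 = 5030401/16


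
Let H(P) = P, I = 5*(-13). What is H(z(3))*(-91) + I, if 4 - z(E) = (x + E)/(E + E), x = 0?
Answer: -767/2 ≈ -383.50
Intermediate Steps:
I = -65
z(E) = 7/2 (z(E) = 4 - (0 + E)/(E + E) = 4 - E/(2*E) = 4 - E*1/(2*E) = 4 - 1*1/2 = 4 - 1/2 = 7/2)
H(z(3))*(-91) + I = (7/2)*(-91) - 65 = -637/2 - 65 = -767/2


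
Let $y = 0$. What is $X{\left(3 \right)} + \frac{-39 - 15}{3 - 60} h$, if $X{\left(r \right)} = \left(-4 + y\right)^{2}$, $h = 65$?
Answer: $\frac{1474}{19} \approx 77.579$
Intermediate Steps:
$X{\left(r \right)} = 16$ ($X{\left(r \right)} = \left(-4 + 0\right)^{2} = \left(-4\right)^{2} = 16$)
$X{\left(3 \right)} + \frac{-39 - 15}{3 - 60} h = 16 + \frac{-39 - 15}{3 - 60} \cdot 65 = 16 + - \frac{54}{-57} \cdot 65 = 16 + \left(-54\right) \left(- \frac{1}{57}\right) 65 = 16 + \frac{18}{19} \cdot 65 = 16 + \frac{1170}{19} = \frac{1474}{19}$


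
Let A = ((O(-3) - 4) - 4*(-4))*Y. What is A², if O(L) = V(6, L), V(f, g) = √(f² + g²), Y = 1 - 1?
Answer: 0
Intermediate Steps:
Y = 0
O(L) = √(36 + L²) (O(L) = √(6² + L²) = √(36 + L²))
A = 0 (A = ((√(36 + (-3)²) - 4) - 4*(-4))*0 = ((√(36 + 9) - 4) + 16)*0 = ((√45 - 4) + 16)*0 = ((3*√5 - 4) + 16)*0 = ((-4 + 3*√5) + 16)*0 = (12 + 3*√5)*0 = 0)
A² = 0² = 0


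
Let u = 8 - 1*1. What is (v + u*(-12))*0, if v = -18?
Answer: 0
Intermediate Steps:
u = 7 (u = 8 - 1 = 7)
(v + u*(-12))*0 = (-18 + 7*(-12))*0 = (-18 - 84)*0 = -102*0 = 0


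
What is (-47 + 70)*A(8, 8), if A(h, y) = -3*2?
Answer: -138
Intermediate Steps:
A(h, y) = -6
(-47 + 70)*A(8, 8) = (-47 + 70)*(-6) = 23*(-6) = -138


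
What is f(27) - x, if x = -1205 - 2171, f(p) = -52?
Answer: 3324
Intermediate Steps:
x = -3376
f(27) - x = -52 - 1*(-3376) = -52 + 3376 = 3324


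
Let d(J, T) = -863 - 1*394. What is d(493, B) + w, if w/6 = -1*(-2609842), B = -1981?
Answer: 15657795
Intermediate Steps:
d(J, T) = -1257 (d(J, T) = -863 - 394 = -1257)
w = 15659052 (w = 6*(-1*(-2609842)) = 6*2609842 = 15659052)
d(493, B) + w = -1257 + 15659052 = 15657795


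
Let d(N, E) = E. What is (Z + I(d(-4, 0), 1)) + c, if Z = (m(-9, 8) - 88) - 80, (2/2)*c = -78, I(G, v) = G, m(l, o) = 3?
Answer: -243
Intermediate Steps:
c = -78
Z = -165 (Z = (3 - 88) - 80 = -85 - 80 = -165)
(Z + I(d(-4, 0), 1)) + c = (-165 + 0) - 78 = -165 - 78 = -243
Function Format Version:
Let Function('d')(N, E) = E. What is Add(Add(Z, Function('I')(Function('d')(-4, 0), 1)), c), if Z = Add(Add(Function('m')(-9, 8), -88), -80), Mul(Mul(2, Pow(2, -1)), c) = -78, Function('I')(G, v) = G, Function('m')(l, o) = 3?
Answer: -243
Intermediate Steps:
c = -78
Z = -165 (Z = Add(Add(3, -88), -80) = Add(-85, -80) = -165)
Add(Add(Z, Function('I')(Function('d')(-4, 0), 1)), c) = Add(Add(-165, 0), -78) = Add(-165, -78) = -243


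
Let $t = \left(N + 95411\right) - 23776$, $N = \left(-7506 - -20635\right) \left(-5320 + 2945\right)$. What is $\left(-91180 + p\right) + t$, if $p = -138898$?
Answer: $-31339818$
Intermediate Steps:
$N = -31181375$ ($N = \left(-7506 + \left(-5752 + 26387\right)\right) \left(-2375\right) = \left(-7506 + 20635\right) \left(-2375\right) = 13129 \left(-2375\right) = -31181375$)
$t = -31109740$ ($t = \left(-31181375 + 95411\right) - 23776 = -31085964 - 23776 = -31109740$)
$\left(-91180 + p\right) + t = \left(-91180 - 138898\right) - 31109740 = -230078 - 31109740 = -31339818$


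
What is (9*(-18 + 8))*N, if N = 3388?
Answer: -304920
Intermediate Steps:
(9*(-18 + 8))*N = (9*(-18 + 8))*3388 = (9*(-10))*3388 = -90*3388 = -304920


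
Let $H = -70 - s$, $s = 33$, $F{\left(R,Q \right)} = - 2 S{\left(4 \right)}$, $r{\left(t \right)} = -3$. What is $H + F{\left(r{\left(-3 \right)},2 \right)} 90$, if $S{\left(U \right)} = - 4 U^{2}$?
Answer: $11417$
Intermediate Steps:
$F{\left(R,Q \right)} = 128$ ($F{\left(R,Q \right)} = - 2 \left(- 4 \cdot 4^{2}\right) = - 2 \left(\left(-4\right) 16\right) = \left(-2\right) \left(-64\right) = 128$)
$H = -103$ ($H = -70 - 33 = -103$)
$H + F{\left(r{\left(-3 \right)},2 \right)} 90 = -103 + 128 \cdot 90 = -103 + 11520 = 11417$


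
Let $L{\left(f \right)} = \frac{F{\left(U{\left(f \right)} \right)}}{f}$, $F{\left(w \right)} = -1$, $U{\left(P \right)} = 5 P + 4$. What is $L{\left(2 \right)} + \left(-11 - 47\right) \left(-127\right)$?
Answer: $\frac{14731}{2} \approx 7365.5$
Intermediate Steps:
$U{\left(P \right)} = 4 + 5 P$
$L{\left(f \right)} = - \frac{1}{f}$
$L{\left(2 \right)} + \left(-11 - 47\right) \left(-127\right) = - \frac{1}{2} + \left(-11 - 47\right) \left(-127\right) = \left(-1\right) \frac{1}{2} + \left(-11 - 47\right) \left(-127\right) = - \frac{1}{2} - -7366 = - \frac{1}{2} + 7366 = \frac{14731}{2}$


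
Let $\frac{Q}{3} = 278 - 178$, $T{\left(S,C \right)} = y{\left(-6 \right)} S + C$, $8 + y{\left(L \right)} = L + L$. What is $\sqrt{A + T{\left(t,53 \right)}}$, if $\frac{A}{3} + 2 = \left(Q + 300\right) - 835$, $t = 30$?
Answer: $i \sqrt{1258} \approx 35.468 i$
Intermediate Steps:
$y{\left(L \right)} = -8 + 2 L$ ($y{\left(L \right)} = -8 + \left(L + L\right) = -8 + 2 L$)
$T{\left(S,C \right)} = C - 20 S$ ($T{\left(S,C \right)} = \left(-8 + 2 \left(-6\right)\right) S + C = \left(-8 - 12\right) S + C = - 20 S + C = C - 20 S$)
$Q = 300$ ($Q = 3 \left(278 - 178\right) = 3 \cdot 100 = 300$)
$A = -711$ ($A = -6 + 3 \left(\left(300 + 300\right) - 835\right) = -6 + 3 \left(600 - 835\right) = -6 + 3 \left(-235\right) = -6 - 705 = -711$)
$\sqrt{A + T{\left(t,53 \right)}} = \sqrt{-711 + \left(53 - 600\right)} = \sqrt{-711 - 547} = \sqrt{-1258} = i \sqrt{1258}$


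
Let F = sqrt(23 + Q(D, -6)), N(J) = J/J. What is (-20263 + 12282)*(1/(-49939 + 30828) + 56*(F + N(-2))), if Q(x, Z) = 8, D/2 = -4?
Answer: -8541385915/19111 - 446936*sqrt(31) ≈ -2.9354e+6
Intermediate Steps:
D = -8 (D = 2*(-4) = -8)
N(J) = 1
F = sqrt(31) (F = sqrt(23 + 8) = sqrt(31) ≈ 5.5678)
(-20263 + 12282)*(1/(-49939 + 30828) + 56*(F + N(-2))) = (-20263 + 12282)*(1/(-49939 + 30828) + 56*(sqrt(31) + 1)) = -7981*(1/(-19111) + 56*(1 + sqrt(31))) = -7981*(-1/19111 + (56 + 56*sqrt(31))) = -7981*(1070215/19111 + 56*sqrt(31)) = -8541385915/19111 - 446936*sqrt(31)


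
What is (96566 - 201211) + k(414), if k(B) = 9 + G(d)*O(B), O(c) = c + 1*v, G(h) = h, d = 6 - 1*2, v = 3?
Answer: -102968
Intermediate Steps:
d = 4 (d = 6 - 2 = 4)
O(c) = 3 + c (O(c) = c + 1*3 = c + 3 = 3 + c)
k(B) = 21 + 4*B (k(B) = 9 + 4*(3 + B) = 9 + (12 + 4*B) = 21 + 4*B)
(96566 - 201211) + k(414) = (96566 - 201211) + (21 + 4*414) = -104645 + (21 + 1656) = -104645 + 1677 = -102968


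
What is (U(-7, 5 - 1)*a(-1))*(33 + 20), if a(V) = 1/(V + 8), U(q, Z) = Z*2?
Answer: 424/7 ≈ 60.571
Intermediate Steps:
U(q, Z) = 2*Z
a(V) = 1/(8 + V)
(U(-7, 5 - 1)*a(-1))*(33 + 20) = ((2*(5 - 1))/(8 - 1))*(33 + 20) = ((2*4)/7)*53 = (8*(⅐))*53 = (8/7)*53 = 424/7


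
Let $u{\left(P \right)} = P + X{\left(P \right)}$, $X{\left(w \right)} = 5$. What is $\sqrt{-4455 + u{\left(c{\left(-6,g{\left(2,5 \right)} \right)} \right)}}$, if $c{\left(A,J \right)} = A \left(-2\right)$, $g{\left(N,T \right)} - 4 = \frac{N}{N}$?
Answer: $i \sqrt{4438} \approx 66.618 i$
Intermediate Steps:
$g{\left(N,T \right)} = 5$ ($g{\left(N,T \right)} = 4 + \frac{N}{N} = 4 + 1 = 5$)
$c{\left(A,J \right)} = - 2 A$
$u{\left(P \right)} = 5 + P$ ($u{\left(P \right)} = P + 5 = 5 + P$)
$\sqrt{-4455 + u{\left(c{\left(-6,g{\left(2,5 \right)} \right)} \right)}} = \sqrt{-4455 + \left(5 - -12\right)} = \sqrt{-4455 + \left(5 + 12\right)} = \sqrt{-4455 + 17} = \sqrt{-4438} = i \sqrt{4438}$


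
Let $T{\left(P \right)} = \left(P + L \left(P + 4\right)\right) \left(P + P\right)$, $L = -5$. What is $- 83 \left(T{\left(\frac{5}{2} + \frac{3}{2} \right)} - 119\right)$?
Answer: $33781$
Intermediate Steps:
$T{\left(P \right)} = 2 P \left(-20 - 4 P\right)$ ($T{\left(P \right)} = \left(P - 5 \left(P + 4\right)\right) \left(P + P\right) = \left(P - 5 \left(4 + P\right)\right) 2 P = \left(P - \left(20 + 5 P\right)\right) 2 P = \left(-20 - 4 P\right) 2 P = 2 P \left(-20 - 4 P\right)$)
$- 83 \left(T{\left(\frac{5}{2} + \frac{3}{2} \right)} - 119\right) = - 83 \left(- 8 \left(\frac{5}{2} + \frac{3}{2}\right) \left(5 + \left(\frac{5}{2} + \frac{3}{2}\right)\right) - 119\right) = - 83 \left(\left(-8\right) 4 \left(5 + 4\right) - 119\right) = - 83 \left(\left(-8\right) 4 \cdot 9 - 119\right) = - 83 \left(-288 - 119\right) = \left(-83\right) \left(-407\right) = 33781$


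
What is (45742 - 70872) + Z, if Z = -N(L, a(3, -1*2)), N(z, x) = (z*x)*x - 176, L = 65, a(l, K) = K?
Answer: -25214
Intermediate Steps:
N(z, x) = -176 + z*x² (N(z, x) = (x*z)*x - 176 = z*x² - 176 = -176 + z*x²)
Z = -84 (Z = -(-176 + 65*(-1*2)²) = -(-176 + 65*(-2)²) = -(-176 + 65*4) = -(-176 + 260) = -1*84 = -84)
(45742 - 70872) + Z = (45742 - 70872) - 84 = -25130 - 84 = -25214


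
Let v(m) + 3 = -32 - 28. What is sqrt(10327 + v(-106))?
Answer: 2*sqrt(2566) ≈ 101.31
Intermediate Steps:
v(m) = -63 (v(m) = -3 + (-32 - 28) = -3 - 60 = -63)
sqrt(10327 + v(-106)) = sqrt(10327 - 63) = sqrt(10264) = 2*sqrt(2566)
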